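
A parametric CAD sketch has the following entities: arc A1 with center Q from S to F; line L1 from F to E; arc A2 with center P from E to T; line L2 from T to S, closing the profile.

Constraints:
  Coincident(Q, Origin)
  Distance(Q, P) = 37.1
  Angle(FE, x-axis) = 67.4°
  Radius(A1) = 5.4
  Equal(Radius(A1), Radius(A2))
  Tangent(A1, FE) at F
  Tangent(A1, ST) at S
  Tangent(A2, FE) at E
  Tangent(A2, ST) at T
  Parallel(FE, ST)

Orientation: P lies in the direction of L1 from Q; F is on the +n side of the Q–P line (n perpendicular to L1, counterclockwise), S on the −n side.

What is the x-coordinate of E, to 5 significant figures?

9.2720

Tangency of A1 to both parallel lines with radius 5.4 puts F and S at Q ± 5.4·n: F = (-4.9853, 2.0752), S = (4.9853, -2.0752). Equal radii place E and T the same way about P: E = P + 5.4·n = (9.2720, 36.326), T = P − 5.4·n = (19.243, 32.176). So E.x = 9.2720.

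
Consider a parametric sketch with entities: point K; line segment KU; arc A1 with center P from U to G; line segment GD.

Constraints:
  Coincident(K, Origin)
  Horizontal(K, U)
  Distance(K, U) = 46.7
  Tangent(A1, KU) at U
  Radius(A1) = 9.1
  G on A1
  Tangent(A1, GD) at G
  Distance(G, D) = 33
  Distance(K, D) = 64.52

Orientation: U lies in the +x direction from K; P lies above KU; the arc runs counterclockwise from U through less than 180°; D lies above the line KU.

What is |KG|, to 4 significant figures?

56.67

Checks: |KU| = 46.70 ✓; |PG| = 9.100 ✓; ∠(PG, GD) = 90.00° ✓; |GD| = 33.00 ✓; |KD| = 64.52 ✓.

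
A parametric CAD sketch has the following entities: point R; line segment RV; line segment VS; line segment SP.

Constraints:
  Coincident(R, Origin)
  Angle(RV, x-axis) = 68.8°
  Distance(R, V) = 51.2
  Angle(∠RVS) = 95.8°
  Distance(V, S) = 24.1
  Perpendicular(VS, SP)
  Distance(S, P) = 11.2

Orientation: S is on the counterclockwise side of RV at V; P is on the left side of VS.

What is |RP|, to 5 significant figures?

49.357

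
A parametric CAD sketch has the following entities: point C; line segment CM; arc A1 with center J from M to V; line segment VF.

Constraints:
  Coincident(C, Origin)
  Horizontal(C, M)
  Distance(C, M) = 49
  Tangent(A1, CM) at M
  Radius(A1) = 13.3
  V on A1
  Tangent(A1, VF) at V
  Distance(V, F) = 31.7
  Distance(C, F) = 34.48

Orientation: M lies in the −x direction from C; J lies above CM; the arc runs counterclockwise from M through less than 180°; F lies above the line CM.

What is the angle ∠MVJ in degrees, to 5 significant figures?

64.927°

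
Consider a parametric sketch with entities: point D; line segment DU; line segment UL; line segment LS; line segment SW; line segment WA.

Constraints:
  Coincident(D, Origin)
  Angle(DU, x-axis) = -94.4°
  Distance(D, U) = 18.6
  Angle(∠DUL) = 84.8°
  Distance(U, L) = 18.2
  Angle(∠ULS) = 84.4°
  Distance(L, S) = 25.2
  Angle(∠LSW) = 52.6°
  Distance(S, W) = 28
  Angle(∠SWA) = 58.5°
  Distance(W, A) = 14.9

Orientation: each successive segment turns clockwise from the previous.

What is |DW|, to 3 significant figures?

14.1

D is at the origin; DU runs at -94.4° with length 18.6, so U = (-1.43, -18.5). ∠DUL = 84.8° gives UL at 170° from the x-axis; with |UL| = 18.2, L = (-19.4, -15.5). ∠ULS = 84.4° gives LS at 74.8° from the x-axis; with |LS| = 25.2, S = (-12.8, 8.81). ∠LSW = 52.6° gives SW at -52.6° from the x-axis; with |SW| = 28.0, W = (4.24, -13.4). Then |DW| = |W − D| = 14.1.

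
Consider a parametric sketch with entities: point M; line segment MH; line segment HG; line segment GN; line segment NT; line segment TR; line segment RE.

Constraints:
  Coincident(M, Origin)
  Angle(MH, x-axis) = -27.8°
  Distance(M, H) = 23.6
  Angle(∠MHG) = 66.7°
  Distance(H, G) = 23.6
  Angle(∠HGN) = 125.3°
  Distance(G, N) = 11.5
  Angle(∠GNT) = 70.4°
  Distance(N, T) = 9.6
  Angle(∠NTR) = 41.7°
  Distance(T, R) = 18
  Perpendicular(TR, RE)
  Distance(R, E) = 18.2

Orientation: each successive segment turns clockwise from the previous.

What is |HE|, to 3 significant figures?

46.5

M is at the origin; MH runs at -27.8° with length 23.6, so H = (20.9, -11.0). ∠MHG = 66.7° gives HG at -141° from the x-axis; with |HG| = 23.6, G = (2.51, -25.8). ∠HGN = 125.3° gives GN at 164° from the x-axis; with |GN| = 11.5, N = (-8.56, -22.7). ∠GNT = 70.4° gives NT at 54.6° from the x-axis; with |NT| = 9.6, T = (-2.99, -14.9). ∠NTR = 41.7° gives TR at -83.7° from the x-axis; with |TR| = 18.0, R = (-1.02, -32.8). TR ⟂ RE, so RE runs at -174°; with |RE| = 18.2, E = (-19.1, -34.8). Then |HE| = |E − H| = 46.5.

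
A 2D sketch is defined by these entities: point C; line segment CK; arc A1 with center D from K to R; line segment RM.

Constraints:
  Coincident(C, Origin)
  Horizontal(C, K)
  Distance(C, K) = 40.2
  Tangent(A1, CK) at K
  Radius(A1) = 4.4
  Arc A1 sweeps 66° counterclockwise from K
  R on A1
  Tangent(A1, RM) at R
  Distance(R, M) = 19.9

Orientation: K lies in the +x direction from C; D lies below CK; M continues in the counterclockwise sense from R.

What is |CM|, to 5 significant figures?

34.944

C is at the origin; C and K share the same y with |CK| = 40.2 and K on the +x side, so K = (40.200, 0.0000). The tangent condition forces DK to be normal to CK, so D = K + (0, -4.4) = (40.200, -4.4000). On A1, K sits at bearing 90° from D; a 66° counterclockwise sweep puts R at bearing 156°, so R = D + 4.4·(cos 156°, sin 156°) = (36.180, -2.6104). A1 meets RM tangentially, so DR is at right angles to RM, so RM runs along (−sin 156°, cos 156°); with |RM| = 19.9, M = (28.086, -20.790). Then |CM| = |M − C| = 34.944.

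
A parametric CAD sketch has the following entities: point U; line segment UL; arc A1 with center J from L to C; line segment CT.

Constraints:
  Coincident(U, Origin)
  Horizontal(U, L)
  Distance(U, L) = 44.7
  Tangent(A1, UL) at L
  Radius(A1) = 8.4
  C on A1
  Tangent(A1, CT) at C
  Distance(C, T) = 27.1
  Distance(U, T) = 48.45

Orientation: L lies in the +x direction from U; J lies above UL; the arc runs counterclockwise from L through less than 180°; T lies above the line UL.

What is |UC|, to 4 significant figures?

52.99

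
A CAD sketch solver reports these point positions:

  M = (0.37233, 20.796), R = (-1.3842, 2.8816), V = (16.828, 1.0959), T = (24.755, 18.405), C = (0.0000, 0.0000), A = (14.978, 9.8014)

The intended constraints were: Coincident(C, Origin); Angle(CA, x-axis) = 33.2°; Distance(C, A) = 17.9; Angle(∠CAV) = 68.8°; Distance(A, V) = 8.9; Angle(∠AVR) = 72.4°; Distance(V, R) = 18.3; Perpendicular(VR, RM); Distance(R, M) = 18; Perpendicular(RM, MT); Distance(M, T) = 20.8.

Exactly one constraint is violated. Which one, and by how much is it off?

Distance(M, T) = 20.8 — off by 3.70.

C = (0.00, 0.00) ✓; CA at 33.20° ✓; |CA| = 17.90 ✓; ∠CAV = 68.80° ✓; |AV| = 8.900 ✓; ∠AVR = 72.40° ✓; |VR| = 18.30 ✓; ∠(VR, RM) = 90.00° ✓; |RM| = 18.00 ✓; ∠(RM, MT) = 90.00° ✓; |MT| = 24.50 ✗.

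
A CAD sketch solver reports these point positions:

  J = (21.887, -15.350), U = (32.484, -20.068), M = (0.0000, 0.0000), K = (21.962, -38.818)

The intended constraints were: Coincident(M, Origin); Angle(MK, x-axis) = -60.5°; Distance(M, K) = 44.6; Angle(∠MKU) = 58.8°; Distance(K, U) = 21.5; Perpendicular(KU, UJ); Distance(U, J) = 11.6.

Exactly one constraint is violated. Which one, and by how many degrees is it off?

Perpendicular(KU, UJ) — off by 5.30°.

M = (0.00, 0.00) ✓; MK at -60.50° ✓; |MK| = 44.60 ✓; ∠MKU = 58.80° ✓; |KU| = 21.50 ✓; ∠(KU, UJ) = 95.30° ✗; |UJ| = 11.60 ✓.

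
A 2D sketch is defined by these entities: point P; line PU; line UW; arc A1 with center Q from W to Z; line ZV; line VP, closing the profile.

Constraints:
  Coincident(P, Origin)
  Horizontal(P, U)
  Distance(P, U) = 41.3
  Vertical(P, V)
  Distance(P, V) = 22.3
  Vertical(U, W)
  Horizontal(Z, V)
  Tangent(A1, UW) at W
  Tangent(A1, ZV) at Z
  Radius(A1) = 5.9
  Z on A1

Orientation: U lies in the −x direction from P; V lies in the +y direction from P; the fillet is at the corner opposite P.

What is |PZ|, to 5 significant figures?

41.838

The virtual corner opposite P is at (-41.300, 22.300). Since A1 is tangent to UW there, QW ⟂ UW and A1 meets ZV tangentially, so QZ is at right angles to ZV, with radius 5.9, so the center Q sits 5.9 in from both sides at Q = (-35.400, 16.400). That places the tangent points at W = (-41.300, 16.400) on UW and Z = (-35.400, 22.300) on ZV. Then |PZ| = |Z − P| = 41.838.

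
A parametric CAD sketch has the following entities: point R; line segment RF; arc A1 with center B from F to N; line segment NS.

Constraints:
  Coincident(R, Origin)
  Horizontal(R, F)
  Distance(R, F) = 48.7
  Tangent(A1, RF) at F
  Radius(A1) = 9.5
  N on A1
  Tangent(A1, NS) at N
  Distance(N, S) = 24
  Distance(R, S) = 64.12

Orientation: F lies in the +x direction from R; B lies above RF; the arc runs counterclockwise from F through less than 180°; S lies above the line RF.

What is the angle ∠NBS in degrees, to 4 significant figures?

68.40°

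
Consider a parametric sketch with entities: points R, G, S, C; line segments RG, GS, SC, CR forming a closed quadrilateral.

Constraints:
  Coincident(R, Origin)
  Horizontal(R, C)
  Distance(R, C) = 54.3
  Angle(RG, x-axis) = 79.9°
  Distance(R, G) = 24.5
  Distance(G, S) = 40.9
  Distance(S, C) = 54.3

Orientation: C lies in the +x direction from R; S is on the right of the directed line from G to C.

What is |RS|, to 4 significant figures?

16.95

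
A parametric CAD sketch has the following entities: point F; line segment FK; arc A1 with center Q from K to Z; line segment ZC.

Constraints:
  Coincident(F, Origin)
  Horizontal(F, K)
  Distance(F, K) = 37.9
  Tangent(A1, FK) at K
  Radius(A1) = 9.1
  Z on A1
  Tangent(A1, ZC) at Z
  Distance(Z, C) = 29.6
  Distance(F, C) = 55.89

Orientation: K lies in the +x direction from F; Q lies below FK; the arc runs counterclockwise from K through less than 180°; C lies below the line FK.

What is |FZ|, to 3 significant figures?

31.7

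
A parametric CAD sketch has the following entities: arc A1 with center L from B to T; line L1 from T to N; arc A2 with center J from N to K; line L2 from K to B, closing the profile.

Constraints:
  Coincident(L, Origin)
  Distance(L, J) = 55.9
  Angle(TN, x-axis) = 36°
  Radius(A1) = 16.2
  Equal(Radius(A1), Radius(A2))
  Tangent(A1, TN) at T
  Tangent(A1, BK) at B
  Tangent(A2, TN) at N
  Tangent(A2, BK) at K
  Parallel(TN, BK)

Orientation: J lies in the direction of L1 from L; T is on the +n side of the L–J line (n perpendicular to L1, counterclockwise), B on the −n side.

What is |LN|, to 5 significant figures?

58.200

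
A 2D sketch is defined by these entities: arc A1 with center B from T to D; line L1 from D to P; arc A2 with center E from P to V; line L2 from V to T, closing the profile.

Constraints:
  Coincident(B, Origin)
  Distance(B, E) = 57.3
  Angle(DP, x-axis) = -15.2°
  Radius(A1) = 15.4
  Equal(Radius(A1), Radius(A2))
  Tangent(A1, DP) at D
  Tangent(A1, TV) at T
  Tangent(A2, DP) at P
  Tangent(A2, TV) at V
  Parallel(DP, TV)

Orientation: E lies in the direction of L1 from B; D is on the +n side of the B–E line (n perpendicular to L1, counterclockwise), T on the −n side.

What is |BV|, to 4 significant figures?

59.33

The slot axis is L1's direction at -15.2°, so u = (cos -15.2°, sin -15.2°) = (0.9650, -0.2622) and n = (−sin -15.2°, cos -15.2°) = (0.2622, 0.9650). B is at the origin and E lies 57.3 along u from B, so E = 57.3·u = (55.30, -15.02). Tangency of A1 to both parallel lines with radius 15.4 puts D and T at B ± 15.4·n: D = (4.038, 14.86), T = (-4.038, -14.86). Equal radii place P and V the same way about E: P = E + 15.4·n = (59.33, -0.1622), V = E − 15.4·n = (51.26, -29.88). Then |BV| = |V − B| = 59.33.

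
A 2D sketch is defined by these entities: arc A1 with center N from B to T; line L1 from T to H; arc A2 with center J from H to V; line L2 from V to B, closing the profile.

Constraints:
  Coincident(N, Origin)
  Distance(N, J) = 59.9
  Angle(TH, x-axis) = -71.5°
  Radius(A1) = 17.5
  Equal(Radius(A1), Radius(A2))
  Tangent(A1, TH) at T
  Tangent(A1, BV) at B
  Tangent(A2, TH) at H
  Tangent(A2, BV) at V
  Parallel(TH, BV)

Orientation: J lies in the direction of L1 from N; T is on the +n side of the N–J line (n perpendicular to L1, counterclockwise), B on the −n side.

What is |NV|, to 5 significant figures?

62.404

Tangency of A1 to both parallel lines with radius 17.5 puts T and B at N ± 17.5·n: T = (16.596, 5.5528), B = (-16.596, -5.5528). Equal radii place H and V the same way about J: H = J + 17.5·n = (35.602, -51.252), V = J − 17.5·n = (2.4109, -62.357). Then |NV| = |V − N| = 62.404.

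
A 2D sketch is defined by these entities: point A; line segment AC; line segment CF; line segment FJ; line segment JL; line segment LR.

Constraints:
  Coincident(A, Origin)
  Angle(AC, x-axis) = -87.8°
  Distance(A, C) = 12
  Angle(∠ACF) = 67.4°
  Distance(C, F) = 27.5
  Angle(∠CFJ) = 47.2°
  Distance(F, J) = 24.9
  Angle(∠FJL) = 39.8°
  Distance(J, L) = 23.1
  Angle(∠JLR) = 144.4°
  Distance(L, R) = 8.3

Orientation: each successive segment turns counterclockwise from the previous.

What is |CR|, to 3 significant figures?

20.4

A is at the origin; AC runs at -87.8° with length 12.0, so C = (0.461, -12.0). ∠ACF = 67.4° gives CF at 24.8° from the x-axis; with |CF| = 27.5, F = (25.4, -0.456). ∠CFJ = 47.2° gives FJ at 158° from the x-axis; with |FJ| = 24.9, J = (2.40, 9.03). ∠FJL = 39.8° gives JL at -62.2° from the x-axis; with |JL| = 23.1, L = (13.2, -11.4). ∠JLR = 144.4° gives LR at -26.6° from the x-axis; with |LR| = 8.3, R = (20.6, -15.1). Then |CR| = |R − C| = 20.4.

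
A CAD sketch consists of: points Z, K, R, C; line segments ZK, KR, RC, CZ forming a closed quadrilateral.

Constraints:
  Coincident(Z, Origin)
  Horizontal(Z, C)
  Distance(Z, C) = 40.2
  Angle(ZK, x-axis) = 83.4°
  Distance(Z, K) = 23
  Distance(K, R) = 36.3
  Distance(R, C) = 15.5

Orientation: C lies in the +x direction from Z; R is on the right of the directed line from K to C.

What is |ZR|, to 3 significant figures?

26.2

Z is at the origin; Z and C share the same y with |ZC| = 40.2 and C in +x, so C = (40.2, 0). ZK runs at 83.4° with |ZK| = 23.0, so K = (2.64, 22.8). R is determined by |KR| = 36.3 and |RC| = 15.5 together: it lies at the intersection of circle(K, 36.3) and circle(C, 15.5). With |KC| = 44.0, the foot of the radical line on KC is 34.2 from K and the perpendicular offset is √(36.3² − 34.2²) = 12.1. Taking the right-of-KC solution: R = (25.6, -5.26).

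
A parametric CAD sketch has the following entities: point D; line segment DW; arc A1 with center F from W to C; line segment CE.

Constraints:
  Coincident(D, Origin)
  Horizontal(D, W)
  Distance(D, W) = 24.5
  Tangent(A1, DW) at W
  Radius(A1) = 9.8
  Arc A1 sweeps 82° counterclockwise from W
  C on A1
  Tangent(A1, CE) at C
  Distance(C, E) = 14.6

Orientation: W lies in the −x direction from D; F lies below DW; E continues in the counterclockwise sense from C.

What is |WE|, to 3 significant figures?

25.7

On A1, W sits at bearing 90° from F; an 82° counterclockwise sweep puts C at bearing 172°, so C = F + 9.8·(cos 172°, sin 172°) = (-34.2, -8.44). A1 meets CE tangentially, so FC is at right angles to CE, so CE runs along (−sin 172°, cos 172°); with |CE| = 14.6, E = (-36.2, -22.9). Then |WE| = |E − W| = 25.7.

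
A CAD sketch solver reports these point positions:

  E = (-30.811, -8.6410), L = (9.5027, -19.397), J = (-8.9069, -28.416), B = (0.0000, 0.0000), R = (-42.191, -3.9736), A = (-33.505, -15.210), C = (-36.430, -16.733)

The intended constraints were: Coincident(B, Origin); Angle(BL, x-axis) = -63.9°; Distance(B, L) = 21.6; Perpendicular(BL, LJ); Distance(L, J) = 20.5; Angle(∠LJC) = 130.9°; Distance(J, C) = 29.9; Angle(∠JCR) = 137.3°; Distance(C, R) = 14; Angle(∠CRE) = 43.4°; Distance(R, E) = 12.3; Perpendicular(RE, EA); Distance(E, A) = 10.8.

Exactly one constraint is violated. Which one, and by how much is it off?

Distance(E, A) = 10.8 — off by 3.70.

B = (0.00, 0.00) ✓; BL at -63.90° ✓; |BL| = 21.60 ✓; ∠(BL, LJ) = 90.00° ✓; |LJ| = 20.50 ✓; ∠LJC = 130.9° ✓; |JC| = 29.90 ✓; ∠JCR = 137.3° ✓; |CR| = 14.00 ✓; ∠CRE = 43.40° ✓; |RE| = 12.30 ✓; ∠(RE, EA) = 90.00° ✓; |EA| = 7.100 ✗.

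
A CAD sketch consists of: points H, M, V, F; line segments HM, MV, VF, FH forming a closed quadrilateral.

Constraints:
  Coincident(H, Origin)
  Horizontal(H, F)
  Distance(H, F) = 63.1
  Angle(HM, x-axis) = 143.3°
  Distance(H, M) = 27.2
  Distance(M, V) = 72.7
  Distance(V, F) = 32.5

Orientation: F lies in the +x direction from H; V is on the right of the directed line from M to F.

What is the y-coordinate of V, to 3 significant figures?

-22.5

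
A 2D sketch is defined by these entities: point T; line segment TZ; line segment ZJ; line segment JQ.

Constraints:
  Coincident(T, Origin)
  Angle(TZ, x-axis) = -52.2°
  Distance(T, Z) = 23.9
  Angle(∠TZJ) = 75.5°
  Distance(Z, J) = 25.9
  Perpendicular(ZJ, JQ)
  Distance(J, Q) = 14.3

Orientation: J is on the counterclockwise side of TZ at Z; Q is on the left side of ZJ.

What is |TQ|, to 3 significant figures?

21.8

T is at the origin; TZ runs at -52.2° with length 23.9, so Z = 23.9·(cos -52.2°, sin -52.2°) = (14.6, -18.9). ∠TZJ = 75.5°, so ZJ runs at -52.2° + (180° − 75.5°) = 52.3° from the x-axis; with |ZJ| = 25.9, J = Z + 25.9·(cos 52.3°, sin 52.3°) = (30.5, 1.61). ZJ ⟂ JQ; with |JQ| = 14.3 on the left of ZJ, Q = J + 14.3·(-0.791, 0.612) = (19.2, 10.4). Then |TQ| = |Q − T| = 21.8.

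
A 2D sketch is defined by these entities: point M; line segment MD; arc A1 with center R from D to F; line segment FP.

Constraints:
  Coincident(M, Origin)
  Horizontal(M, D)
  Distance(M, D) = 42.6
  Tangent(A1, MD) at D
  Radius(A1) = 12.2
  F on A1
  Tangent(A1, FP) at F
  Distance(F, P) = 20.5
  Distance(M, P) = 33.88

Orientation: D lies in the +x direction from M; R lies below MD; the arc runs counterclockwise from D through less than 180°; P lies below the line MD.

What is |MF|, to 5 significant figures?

32.376

M is at the origin; MD is horizontal with |MD| = 42.6 and D on the +x side, so D = (42.600, 0.0000). Tangency of A1 to MD means the radius RD is perpendicular to MD, so R = D + (0, -12.2) = (42.600, -12.200). Since RF ⟂ FP (tangency), |RP| = √(12.2² + 20.5²) = 23.856 regardless of where F sits on A1. So P lies on both circle(M, 33.88) and circle(R, 23.856); the below-MD intersection is P = (22.615, -25.227). F is the foot of the tangent from P: F = (31.648, -6.8243).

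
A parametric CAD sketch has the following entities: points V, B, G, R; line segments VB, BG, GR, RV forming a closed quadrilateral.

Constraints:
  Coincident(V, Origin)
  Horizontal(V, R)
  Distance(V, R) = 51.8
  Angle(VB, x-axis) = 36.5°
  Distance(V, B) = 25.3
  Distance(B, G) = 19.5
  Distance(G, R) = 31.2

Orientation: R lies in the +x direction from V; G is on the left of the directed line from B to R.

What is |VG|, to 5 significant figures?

44.799

V is at the origin; V and R share the same y with |VR| = 51.8 and R in +x, so R = (51.8, 0). VB runs at 36.5° with |VB| = 25.3, so B = (20.338, 15.049). G is determined by |BG| = 19.5 and |GR| = 31.2 together: it lies at the intersection of circle(B, 19.5) and circle(R, 31.2). With |BR| = 34.876, the foot of the radical line on BR is 8.9340 from B and the perpendicular offset is √(19.5² − 8.9340²) = 17.333. Taking the left-of-BR solution: G = (35.876, 26.830).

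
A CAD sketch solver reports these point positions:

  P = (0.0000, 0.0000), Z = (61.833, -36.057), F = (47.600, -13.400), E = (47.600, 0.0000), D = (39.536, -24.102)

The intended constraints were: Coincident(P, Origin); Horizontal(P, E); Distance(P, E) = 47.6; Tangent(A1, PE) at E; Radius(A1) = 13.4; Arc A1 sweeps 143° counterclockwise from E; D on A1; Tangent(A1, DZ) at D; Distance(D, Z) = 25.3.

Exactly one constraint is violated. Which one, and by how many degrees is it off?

Tangent(A1, DZ) at D — off by 8.80°.

P = (0.00, 0.00) ✓; P.y = 0.00, E.y = 0.00 ✓; |PE| = 47.60 ✓; ∠(FE, EP) = 90.00° ✓; |FE| = 13.40 ✓; bearing(F→D) − bearing(F→E) = 143.0° ✓; |FD| = 13.40 ✓; ∠(FD, DZ) = 81.20° ✗; |DZ| = 25.30 ✓.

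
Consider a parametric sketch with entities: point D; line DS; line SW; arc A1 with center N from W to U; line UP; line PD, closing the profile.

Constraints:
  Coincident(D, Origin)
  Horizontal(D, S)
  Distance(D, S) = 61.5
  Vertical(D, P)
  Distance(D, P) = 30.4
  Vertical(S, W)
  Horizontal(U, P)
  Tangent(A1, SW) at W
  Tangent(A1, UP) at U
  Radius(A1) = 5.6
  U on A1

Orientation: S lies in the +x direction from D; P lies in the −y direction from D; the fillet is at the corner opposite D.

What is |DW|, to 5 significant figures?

66.312

D is at the origin; DS is horizontal with |DS| = 61.5 and S on the +x side, so S = (61.500, 0.0000). DP is vertical with |DP| = 30.4 and P on the −y side, so P = (0.0000, -30.400). The virtual corner opposite D is at (61.500, -30.400). Since A1 is tangent to SW there, NW ⟂ SW and tangency of A1 to UP means the radius NU is perpendicular to UP, with radius 5.6, so the center N sits 5.6 in from both sides at N = (55.900, -24.800). That places the tangent points at W = (61.500, -24.800) on SW and U = (55.900, -30.400) on UP. Then |DW| = |W − D| = 66.312.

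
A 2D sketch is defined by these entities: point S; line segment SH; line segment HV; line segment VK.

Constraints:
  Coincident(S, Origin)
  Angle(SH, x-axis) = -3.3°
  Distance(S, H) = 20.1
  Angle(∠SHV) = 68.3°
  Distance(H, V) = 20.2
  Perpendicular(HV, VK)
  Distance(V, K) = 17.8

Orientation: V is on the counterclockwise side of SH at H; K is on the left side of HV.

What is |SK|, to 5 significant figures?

12.798

S is at the origin; SH runs at -3.3° with length 20.1, so H = 20.1·(cos -3.3°, sin -3.3°) = (20.067, -1.1570). ∠SHV = 68.3°, so HV runs at -3.3° + (180° − 68.3°) = 108.40° from the x-axis; with |HV| = 20.2, V = H + 20.2·(cos 108.40°, sin 108.40°) = (13.691, 18.010). The perpendicularity gives VK at right angles to HV; with |VK| = 17.8 on the left of HV, K = V + 17.8·(-0.94888, -0.31565) = (-3.1994, 12.392). Then |SK| = |K − S| = 12.798.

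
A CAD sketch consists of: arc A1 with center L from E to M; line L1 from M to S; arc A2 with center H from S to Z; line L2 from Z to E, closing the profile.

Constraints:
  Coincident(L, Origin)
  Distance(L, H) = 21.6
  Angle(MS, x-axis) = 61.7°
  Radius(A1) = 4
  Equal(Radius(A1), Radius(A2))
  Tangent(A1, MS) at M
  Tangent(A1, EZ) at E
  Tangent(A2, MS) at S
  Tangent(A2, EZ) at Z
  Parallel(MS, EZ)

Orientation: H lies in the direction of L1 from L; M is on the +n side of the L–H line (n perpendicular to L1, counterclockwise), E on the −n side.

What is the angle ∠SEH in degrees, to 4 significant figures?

9.832°

Tangency of A1 to both parallel lines with radius 4.0 puts M and E at L ± 4.0·n: M = (-3.522, 1.896), E = (3.522, -1.896). Equal radii place S and Z the same way about H: S = H + 4.0·n = (6.718, 20.91), Z = H − 4.0·n = (13.76, 17.12). Then cos ∠SEH = ES·EH / (|ES||EH|), giving 9.832°.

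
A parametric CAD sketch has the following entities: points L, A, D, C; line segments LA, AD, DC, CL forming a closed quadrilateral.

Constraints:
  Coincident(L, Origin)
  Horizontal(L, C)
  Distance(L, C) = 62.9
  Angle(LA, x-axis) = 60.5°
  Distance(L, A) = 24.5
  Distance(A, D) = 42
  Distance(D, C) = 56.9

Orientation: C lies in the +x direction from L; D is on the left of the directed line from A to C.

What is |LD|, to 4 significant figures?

66.10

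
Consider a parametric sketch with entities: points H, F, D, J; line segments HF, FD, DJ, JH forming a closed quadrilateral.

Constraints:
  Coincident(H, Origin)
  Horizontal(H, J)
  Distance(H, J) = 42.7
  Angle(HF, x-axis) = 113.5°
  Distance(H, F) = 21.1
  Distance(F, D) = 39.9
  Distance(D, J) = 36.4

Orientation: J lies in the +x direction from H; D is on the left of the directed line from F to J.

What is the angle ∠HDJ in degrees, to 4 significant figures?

62.98°

Checks: |HJ| = 42.70 ✓; |HF| = 21.10 ✓; |FD| = 39.90 ✓; |DJ| = 36.40 ✓.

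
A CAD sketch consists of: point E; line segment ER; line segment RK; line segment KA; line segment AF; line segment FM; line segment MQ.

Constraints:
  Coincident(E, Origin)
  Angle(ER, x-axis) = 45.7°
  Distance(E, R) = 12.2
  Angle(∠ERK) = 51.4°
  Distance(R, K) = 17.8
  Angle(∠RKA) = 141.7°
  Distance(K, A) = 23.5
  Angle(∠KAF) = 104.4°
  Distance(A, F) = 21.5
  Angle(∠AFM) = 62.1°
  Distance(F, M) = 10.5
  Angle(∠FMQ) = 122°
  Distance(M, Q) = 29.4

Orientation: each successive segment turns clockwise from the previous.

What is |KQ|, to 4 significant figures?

13.31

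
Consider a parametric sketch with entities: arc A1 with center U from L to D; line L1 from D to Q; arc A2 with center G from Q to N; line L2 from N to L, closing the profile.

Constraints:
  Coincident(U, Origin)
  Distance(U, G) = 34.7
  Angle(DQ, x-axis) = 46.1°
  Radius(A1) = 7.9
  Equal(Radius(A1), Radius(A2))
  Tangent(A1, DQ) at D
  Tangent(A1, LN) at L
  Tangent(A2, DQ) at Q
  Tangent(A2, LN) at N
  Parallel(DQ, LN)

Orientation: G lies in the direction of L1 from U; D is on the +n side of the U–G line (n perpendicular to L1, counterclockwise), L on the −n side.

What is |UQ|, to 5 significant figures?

35.588

Tangency of A1 to both parallel lines with radius 7.9 puts D and L at U ± 7.9·n: D = (-5.6924, 5.4779), L = (5.6924, -5.4779). Equal radii place Q and N the same way about G: Q = G + 7.9·n = (18.369, 30.481), N = G − 7.9·n = (29.753, 19.525). Then |UQ| = |Q − U| = 35.588.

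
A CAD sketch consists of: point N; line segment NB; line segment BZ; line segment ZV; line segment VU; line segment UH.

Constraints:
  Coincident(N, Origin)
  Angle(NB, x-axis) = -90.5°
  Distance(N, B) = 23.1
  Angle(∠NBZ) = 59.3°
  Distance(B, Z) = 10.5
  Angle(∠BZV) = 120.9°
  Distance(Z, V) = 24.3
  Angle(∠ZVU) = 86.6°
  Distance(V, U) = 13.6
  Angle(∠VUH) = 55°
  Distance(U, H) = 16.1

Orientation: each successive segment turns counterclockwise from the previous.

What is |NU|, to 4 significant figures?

7.321

N is at the origin; NB runs at -90.5° with length 23.1, so B = (-0.2016, -23.10). ∠NBZ = 59.3° gives BZ at 30.20° from the x-axis; with |BZ| = 10.5, Z = (8.873, -17.82). ∠BZV = 120.9° gives ZV at 89.30° from the x-axis; with |ZV| = 24.3, V = (9.170, 6.481). ∠ZVU = 86.6° gives VU at -177.3° from the x-axis; with |VU| = 13.6, U = (-4.415, 5.840). Then |NU| = |U − N| = 7.321.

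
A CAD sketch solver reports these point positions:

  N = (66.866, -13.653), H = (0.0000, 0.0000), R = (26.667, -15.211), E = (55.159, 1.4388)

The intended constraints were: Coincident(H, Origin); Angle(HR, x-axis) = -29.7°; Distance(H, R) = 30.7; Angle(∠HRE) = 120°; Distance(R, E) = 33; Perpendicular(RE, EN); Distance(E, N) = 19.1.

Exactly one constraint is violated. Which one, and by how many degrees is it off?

Perpendicular(RE, EN) — off by 7.50°.

H = (0.00, 0.00) ✓; HR at -29.70° ✓; |HR| = 30.70 ✓; ∠HRE = 120.0° ✓; |RE| = 33.00 ✓; ∠(RE, EN) = 82.50° ✗; |EN| = 19.10 ✓.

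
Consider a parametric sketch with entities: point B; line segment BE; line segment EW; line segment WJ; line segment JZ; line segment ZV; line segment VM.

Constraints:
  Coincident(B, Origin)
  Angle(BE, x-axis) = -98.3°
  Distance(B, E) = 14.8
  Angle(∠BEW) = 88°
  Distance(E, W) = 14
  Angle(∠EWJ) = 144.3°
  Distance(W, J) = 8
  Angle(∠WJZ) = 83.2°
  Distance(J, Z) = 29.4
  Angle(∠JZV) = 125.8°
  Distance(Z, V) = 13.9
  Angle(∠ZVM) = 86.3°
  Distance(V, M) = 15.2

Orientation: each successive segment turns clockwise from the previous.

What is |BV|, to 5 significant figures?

16.911

B is at the origin; BE runs at -98.3° with length 14.8, so E = (-2.1365, -14.645). ∠BEW = 88.0° gives EW at 169.70° from the x-axis; with |EW| = 14.0, W = (-15.911, -12.142). ∠EWJ = 144.3° gives WJ at 134.00° from the x-axis; with |WJ| = 8.0, J = (-21.468, -6.3870). ∠WJZ = 83.2° gives JZ at 37.200° from the x-axis; with |JZ| = 29.4, Z = (1.9499, 11.388). ∠JZV = 125.8° gives ZV at -17.000° from the x-axis; with |ZV| = 13.9, V = (15.242, 7.3242). Then |BV| = |V − B| = 16.911.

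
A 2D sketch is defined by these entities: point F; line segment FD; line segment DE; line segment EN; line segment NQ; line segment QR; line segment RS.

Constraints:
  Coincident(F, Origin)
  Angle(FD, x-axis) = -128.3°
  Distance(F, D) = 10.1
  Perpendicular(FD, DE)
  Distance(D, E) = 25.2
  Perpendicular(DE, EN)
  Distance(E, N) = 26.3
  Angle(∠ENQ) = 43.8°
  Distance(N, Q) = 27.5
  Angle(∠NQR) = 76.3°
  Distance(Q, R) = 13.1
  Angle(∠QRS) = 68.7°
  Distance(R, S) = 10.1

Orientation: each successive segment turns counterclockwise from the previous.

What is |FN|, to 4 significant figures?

29.96

FD is perpendicular to DE, so DE runs at -38.30°; with |DE| = 25.2, E = (13.52, -23.54). The perpendicularity gives EN at right angles to DE, so EN runs at 51.70°; with |EN| = 26.3, N = (29.82, -2.905). Then |FN| = |N − F| = 29.96.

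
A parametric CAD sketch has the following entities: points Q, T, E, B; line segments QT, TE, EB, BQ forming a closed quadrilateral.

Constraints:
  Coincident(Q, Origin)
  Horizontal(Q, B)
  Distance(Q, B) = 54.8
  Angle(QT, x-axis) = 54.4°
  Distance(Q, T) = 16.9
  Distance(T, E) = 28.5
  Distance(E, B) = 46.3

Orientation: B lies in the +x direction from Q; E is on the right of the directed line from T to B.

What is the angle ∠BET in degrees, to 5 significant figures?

73.591°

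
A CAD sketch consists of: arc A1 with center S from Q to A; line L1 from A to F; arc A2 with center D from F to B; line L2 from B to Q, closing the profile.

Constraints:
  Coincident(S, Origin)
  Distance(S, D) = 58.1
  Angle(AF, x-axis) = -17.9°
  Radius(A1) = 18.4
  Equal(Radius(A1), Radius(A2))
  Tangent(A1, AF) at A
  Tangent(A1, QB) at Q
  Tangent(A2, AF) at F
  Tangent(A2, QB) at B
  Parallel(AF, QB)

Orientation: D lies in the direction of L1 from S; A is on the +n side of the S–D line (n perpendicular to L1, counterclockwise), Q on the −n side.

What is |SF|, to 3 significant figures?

60.9

The slot axis is L1's direction at -17.9°, so u = (cos -17.9°, sin -17.9°) = (0.952, -0.307) and n = (−sin -17.9°, cos -17.9°) = (0.307, 0.952). S is at the origin and D lies 58.1 along u from S, so D = 58.1·u = (55.3, -17.9). Tangency of A1 to both parallel lines with radius 18.4 puts A and Q at S ± 18.4·n: A = (5.66, 17.5), Q = (-5.66, -17.5). Equal radii place F and B the same way about D: F = D + 18.4·n = (60.9, -0.348), B = D − 18.4·n = (49.6, -35.4). Then |SF| = |F − S| = 60.9.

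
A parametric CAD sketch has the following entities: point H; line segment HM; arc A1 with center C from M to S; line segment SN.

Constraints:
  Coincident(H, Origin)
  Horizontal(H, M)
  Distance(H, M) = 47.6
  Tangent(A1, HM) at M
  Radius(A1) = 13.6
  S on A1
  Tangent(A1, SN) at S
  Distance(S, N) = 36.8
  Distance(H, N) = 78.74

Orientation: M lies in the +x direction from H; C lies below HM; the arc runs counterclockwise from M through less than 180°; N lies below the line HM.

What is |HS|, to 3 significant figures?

43.2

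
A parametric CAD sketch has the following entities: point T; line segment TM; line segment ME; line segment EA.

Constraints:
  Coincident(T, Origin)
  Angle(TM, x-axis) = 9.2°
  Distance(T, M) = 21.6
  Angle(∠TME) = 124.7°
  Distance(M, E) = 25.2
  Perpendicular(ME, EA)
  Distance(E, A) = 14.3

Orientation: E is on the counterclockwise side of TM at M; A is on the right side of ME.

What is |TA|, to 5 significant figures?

49.333

T is at the origin; TM runs at 9.2° with length 21.6, so M = 21.6·(cos 9.2°, sin 9.2°) = (21.322, 3.4534). ∠TME = 124.7°, so ME runs at 9.2° + (180° − 124.7°) = 64.500° from the x-axis; with |ME| = 25.2, E = M + 25.2·(cos 64.500°, sin 64.500°) = (32.171, 26.199). ME is perpendicular to EA; with |EA| = 14.3 on the right of ME, A = E + 14.3·(0.90259, -0.43051) = (45.078, 20.042). Then |TA| = |A − T| = 49.333.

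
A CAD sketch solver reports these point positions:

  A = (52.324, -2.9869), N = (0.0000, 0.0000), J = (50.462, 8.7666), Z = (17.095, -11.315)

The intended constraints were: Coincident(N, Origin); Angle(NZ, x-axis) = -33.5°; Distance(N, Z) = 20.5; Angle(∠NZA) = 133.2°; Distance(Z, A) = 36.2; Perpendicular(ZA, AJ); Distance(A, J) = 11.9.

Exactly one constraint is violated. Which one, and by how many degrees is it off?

Perpendicular(ZA, AJ) — off by 4.30°.

N = (0.00, 0.00) ✓; NZ at -33.50° ✓; |NZ| = 20.50 ✓; ∠NZA = 133.2° ✓; |ZA| = 36.20 ✓; ∠(ZA, AJ) = 85.70° ✗; |AJ| = 11.90 ✓.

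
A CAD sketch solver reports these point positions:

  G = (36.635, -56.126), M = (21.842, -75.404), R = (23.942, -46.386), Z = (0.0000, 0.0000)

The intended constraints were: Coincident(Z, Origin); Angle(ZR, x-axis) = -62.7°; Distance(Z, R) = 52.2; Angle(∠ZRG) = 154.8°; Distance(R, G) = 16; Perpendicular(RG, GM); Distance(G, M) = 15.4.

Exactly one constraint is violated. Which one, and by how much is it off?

Distance(G, M) = 15.4 — off by 8.90.

Z = (0.00, 0.00) ✓; ZR at -62.70° ✓; |ZR| = 52.20 ✓; ∠ZRG = 154.8° ✓; |RG| = 16.00 ✓; ∠(RG, GM) = 90.00° ✓; |GM| = 24.30 ✗.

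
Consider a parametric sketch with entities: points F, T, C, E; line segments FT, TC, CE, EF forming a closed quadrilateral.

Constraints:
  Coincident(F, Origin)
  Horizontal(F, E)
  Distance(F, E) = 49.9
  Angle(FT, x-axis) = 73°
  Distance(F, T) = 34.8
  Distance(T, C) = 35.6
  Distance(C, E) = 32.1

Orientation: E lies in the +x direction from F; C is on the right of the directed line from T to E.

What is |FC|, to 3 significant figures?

17.9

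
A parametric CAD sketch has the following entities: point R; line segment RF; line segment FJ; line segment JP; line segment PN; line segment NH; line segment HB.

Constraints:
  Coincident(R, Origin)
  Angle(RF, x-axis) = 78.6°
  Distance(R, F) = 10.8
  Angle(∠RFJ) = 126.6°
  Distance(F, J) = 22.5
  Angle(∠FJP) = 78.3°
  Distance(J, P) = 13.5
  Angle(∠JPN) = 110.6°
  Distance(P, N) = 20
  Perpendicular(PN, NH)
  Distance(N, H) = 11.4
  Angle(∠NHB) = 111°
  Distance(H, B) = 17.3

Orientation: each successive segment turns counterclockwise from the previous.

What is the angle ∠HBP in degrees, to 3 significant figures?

81.3°

PN ⟂ NH, so NH runs at 33.1°; with |NH| = 11.4, H = (-0.441, 5.90). ∠NHB = 111.0° gives HB at 102° from the x-axis; with |HB| = 17.3, B = (-4.07, 22.8). Then cos ∠HBP = BH·BP / (|BH||BP|), giving 81.3°.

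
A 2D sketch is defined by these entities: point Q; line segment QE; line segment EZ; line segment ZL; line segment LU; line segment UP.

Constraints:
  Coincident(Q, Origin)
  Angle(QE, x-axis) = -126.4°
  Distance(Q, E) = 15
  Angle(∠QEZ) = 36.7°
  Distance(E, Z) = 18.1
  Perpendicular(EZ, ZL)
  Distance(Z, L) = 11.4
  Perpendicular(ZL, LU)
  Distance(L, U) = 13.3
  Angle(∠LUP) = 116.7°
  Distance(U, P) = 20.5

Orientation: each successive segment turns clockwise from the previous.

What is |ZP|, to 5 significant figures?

23.549

ZL is perpendicular to LU, so LU runs at -89.700°; with |LU| = 13.3, U = (2.4734, -7.2138). ∠LUP = 116.7° gives UP at -153.00° from the x-axis; with |UP| = 20.5, P = (-15.792, -16.521). Then |ZP| = |P − Z| = 23.549.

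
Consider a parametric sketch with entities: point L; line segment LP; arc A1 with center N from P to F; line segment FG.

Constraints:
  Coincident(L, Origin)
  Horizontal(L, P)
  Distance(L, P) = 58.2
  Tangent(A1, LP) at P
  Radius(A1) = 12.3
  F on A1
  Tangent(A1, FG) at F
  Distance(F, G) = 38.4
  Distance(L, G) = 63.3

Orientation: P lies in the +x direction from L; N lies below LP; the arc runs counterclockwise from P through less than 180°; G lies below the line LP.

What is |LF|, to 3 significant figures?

47.2

L is at the origin; L and P share the same y with |LP| = 58.2 and P on the +x side, so P = (58.2, 0.00). The tangent condition forces NP to be normal to LP, so N = P + (0, -12.3) = (58.2, -12.3). Since NF ⟂ FG (tangency), |NG| = √(12.3² + 38.4²) = 40.3 regardless of where F sits on A1. So G lies on both circle(L, 63.3) and circle(N, 40.3); the below-LP intersection is G = (40.6, -48.6). F is the foot of the tangent from G: F = (46.0, -10.6).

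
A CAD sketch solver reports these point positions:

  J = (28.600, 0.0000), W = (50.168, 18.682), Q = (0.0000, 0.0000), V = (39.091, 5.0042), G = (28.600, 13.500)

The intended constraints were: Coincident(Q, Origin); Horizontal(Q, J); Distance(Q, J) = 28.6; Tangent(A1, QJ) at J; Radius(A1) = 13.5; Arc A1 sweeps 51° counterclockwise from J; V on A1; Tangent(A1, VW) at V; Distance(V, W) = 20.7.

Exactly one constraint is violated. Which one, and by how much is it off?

Distance(V, W) = 20.7 — off by 3.10.

Q = (0.00, 0.00) ✓; Q.y = 0.00, J.y = 0.00 ✓; |QJ| = 28.60 ✓; ∠(GJ, JQ) = 90.00° ✓; |GJ| = 13.50 ✓; bearing(G→V) − bearing(G→J) = 51.00° ✓; |GV| = 13.50 ✓; ∠(GV, VW) = 90.00° ✓; |VW| = 17.60 ✗.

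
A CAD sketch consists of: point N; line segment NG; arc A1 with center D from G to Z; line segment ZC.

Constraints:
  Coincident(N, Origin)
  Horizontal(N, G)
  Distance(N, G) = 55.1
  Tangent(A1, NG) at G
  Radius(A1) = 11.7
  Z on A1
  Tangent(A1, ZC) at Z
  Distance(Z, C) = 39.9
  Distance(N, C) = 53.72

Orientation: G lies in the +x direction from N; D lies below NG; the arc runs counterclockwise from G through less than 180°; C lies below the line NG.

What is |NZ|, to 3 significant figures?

44.8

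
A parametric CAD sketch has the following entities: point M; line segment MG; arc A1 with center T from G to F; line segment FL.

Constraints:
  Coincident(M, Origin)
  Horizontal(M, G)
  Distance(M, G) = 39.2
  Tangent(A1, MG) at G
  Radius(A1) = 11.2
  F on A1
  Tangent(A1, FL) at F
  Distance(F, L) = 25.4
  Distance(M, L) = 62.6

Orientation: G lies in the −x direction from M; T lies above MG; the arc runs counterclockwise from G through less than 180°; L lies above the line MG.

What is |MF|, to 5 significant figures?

37.405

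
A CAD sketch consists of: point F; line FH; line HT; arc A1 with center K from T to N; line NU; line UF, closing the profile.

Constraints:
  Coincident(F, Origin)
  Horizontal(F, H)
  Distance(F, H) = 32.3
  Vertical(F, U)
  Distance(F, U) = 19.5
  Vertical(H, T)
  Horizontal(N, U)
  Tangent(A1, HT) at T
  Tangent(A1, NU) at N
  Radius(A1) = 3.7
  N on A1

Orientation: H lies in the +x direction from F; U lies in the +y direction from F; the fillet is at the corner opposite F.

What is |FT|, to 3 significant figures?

36.0

F is at the origin; FH is horizontal with |FH| = 32.3 and H on the +x side, so H = (32.3, 0.00). F and U share the same x with |FU| = 19.5 and U on the +y side, so U = (0.00, 19.5). The virtual corner opposite F is at (32.3, 19.5). The tangent condition forces KT to be normal to HT and since A1 is tangent to NU there, KN ⟂ NU, with radius 3.7, so the center K sits 3.7 in from both sides at K = (28.6, 15.8). That places the tangent points at T = (32.3, 15.8) on HT and N = (28.6, 19.5) on NU. Then |FT| = |T − F| = 36.0.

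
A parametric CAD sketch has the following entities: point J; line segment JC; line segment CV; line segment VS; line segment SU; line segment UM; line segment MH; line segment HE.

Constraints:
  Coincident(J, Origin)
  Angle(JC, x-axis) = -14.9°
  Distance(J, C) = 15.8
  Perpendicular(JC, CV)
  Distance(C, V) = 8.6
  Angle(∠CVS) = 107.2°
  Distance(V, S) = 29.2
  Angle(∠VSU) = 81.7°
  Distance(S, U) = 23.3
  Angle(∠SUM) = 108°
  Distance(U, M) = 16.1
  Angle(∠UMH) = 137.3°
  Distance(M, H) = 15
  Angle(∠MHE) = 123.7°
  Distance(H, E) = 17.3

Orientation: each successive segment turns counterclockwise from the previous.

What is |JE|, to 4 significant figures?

19.87

∠UMH = 137.3° gives MH at 0.9000° from the x-axis; with |MH| = 15.0, H = (10.34, -12.05). ∠MHE = 123.7° gives HE at 57.20° from the x-axis; with |HE| = 17.3, E = (19.71, 2.493). Then |JE| = |E − J| = 19.87.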